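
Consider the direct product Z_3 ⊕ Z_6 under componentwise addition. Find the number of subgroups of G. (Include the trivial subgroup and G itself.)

12

|G| = 18, so by Lagrange every subgroup order divides 18. Divisors: 1, 2, 3, 6, 9, 18.
Subgroups by order — order 1: 1; order 2: 1; order 3: 4; order 6: 4; order 9: 1; order 18: 1.
Total: 1 + 1 + 4 + 4 + 1 + 1 = 12.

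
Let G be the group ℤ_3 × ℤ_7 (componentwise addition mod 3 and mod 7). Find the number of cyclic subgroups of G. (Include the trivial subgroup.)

4

Group the elements of G by the cyclic subgroup they generate; each cyclic subgroup of order d accounts for φ(d) elements.
Cyclic subgroups by order — order 1: 1; order 3: 1; order 7: 1; order 21: 1.
Total: 4.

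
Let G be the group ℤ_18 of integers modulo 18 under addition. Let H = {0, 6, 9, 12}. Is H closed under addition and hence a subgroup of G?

|H| = 4 does not divide |G| = 18, so by Lagrange H is not a subgroup.

No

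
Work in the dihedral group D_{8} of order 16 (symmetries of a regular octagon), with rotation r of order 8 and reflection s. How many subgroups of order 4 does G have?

|G| = 16 and 4 | 16, so subgroups of order 4 are possible by Lagrange.
The subgroups of order 4 are: {e, r^2, r^4, r^6}; {e, r^4, r^2s, r^6s}; {e, r^4, r^3s, r^7s}; {e, r^4, s, r^4s}; … (5 in all).
So G has 5 subgroups of order 4.

5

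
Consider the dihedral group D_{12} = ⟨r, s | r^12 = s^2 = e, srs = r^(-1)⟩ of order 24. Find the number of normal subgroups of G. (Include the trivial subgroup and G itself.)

9

G has 34 subgroups. Checking conjugation-invariance by order — order 1: 1/1 normal; order 2: 1/13 normal; order 3: 1/1 normal; order 4: 1/7 normal; order 6: 1/5 normal; order 8: 0/3 normal; order 12: 3/3 normal; order 24: 1/1 normal.
Total normal subgroups: 9.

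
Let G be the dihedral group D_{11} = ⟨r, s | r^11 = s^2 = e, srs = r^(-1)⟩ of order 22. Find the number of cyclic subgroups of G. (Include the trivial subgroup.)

Group the elements of G by the cyclic subgroup they generate; each cyclic subgroup of order d accounts for φ(d) elements.
Cyclic subgroups by order — order 1: 1; order 2: 11; order 11: 1.
Total: 13.

13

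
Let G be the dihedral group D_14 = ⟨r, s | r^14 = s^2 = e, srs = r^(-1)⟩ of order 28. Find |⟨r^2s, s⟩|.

|⟨r^2s⟩| = 2 and |⟨s⟩| = 2, so |H| is a multiple of lcm(2, 2) = 2 and divides |G| = 28.
Closing under the operation: H = {e, r^2, r^4, r^6, r^8, r^10, r^12, s, r^2s, r^4s, r^6s, r^8s, r^10s, r^12s}, so |H| = 14.

14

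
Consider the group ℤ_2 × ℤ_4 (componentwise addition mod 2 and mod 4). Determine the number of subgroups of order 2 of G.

3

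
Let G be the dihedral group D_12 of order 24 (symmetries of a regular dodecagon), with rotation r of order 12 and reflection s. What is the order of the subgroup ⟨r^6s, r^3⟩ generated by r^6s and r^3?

8

|⟨r^6s⟩| = 2 and |⟨r^3⟩| = 4, so |H| is a multiple of lcm(2, 4) = 4 and divides |G| = 24.
Closing under the operation: H = {e, r^3, r^6, r^9, s, r^3s, r^6s, r^9s}, so |H| = 8.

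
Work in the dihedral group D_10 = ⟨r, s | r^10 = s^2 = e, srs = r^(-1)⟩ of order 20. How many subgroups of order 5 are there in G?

1

|G| = 20 and 5 | 20, so subgroups of order 5 are possible by Lagrange.
The subgroups of order 5 are: {e, r^2, r^4, r^6, r^8}.
So G has 1 subgroup of order 5.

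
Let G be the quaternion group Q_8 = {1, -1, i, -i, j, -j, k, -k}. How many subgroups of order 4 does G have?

|G| = 8 and 4 | 8, so subgroups of order 4 are possible by Lagrange.
The subgroups of order 4 are: {1, -1, i, -i}; {1, -1, j, -j}; {1, -1, k, -k}.
So G has 3 subgroups of order 4.

3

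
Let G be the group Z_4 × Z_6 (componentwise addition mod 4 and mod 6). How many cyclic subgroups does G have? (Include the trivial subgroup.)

12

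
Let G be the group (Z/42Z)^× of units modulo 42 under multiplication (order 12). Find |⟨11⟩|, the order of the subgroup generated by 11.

6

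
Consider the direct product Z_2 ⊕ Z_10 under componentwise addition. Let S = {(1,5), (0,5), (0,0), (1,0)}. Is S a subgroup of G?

Yes

|S| = 4 divides |G| = 20, consistent with Lagrange.
S contains the identity, every element's inverse is in S, and S is closed under +: it is a subgroup.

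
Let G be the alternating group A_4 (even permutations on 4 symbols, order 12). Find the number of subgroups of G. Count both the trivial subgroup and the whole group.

10

|G| = 12, so by Lagrange every subgroup order divides 12. Divisors: 1, 2, 3, 4, 6, 12.
Subgroups by order — order 1: 1; order 2: 3; order 3: 4; order 4: 1; order 6: 0; order 12: 1.
Total: 1 + 3 + 4 + 1 + 0 + 1 = 10.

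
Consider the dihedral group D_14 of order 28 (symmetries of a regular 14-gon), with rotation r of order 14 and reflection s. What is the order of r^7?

2

Computing powers of r^7: the smallest k with (r^7)^k = e is k = 2.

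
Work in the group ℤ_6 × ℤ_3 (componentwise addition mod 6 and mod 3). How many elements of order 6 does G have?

An element (a,b) has order lcm(ord(a), ord(b)); count pairs with lcm equal to 6.
Enumerating gives 8 such elements.

8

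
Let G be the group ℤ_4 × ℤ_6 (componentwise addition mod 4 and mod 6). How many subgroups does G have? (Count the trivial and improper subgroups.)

|G| = 24, so by Lagrange every subgroup order divides 24. Divisors: 1, 2, 3, 4, 6, 8, 12, 24.
Subgroups by order — order 1: 1; order 2: 3; order 3: 1; order 4: 3; order 6: 3; order 8: 1; order 12: 3; order 24: 1.
Total: 1 + 3 + 1 + 3 + 3 + 1 + 3 + 1 = 16.

16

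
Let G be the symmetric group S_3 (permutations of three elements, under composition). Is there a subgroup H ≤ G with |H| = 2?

Yes

2 | 6. A subgroup of order 2 is {e, (1 2)}.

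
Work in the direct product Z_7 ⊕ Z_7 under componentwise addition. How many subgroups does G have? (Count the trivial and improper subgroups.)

|G| = 49, so by Lagrange every subgroup order divides 49. Divisors: 1, 7, 49.
Subgroups by order — order 1: 1; order 7: 8; order 49: 1.
Total: 1 + 8 + 1 = 10.

10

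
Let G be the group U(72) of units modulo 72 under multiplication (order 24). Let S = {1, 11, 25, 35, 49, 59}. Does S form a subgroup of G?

|S| = 6 divides |G| = 24, consistent with Lagrange.
S contains the identity, every element's inverse is in S, and S is closed under ·: it is a subgroup.
In fact S = ⟨11⟩.

Yes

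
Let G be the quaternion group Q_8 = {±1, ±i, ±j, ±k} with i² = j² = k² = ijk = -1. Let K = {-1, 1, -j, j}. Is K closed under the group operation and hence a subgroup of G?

Yes

|K| = 4 divides |G| = 8, consistent with Lagrange.
K contains the identity, every element's inverse is in K, and K is closed under ·: it is a subgroup.
In fact K = ⟨j⟩.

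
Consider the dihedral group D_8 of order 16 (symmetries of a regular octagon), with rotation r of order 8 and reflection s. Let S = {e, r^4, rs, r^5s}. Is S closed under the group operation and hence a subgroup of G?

Yes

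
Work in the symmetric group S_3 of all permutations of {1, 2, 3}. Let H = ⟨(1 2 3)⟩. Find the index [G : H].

2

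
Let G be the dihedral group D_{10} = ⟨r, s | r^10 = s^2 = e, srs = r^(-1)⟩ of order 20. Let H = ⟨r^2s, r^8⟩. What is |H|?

10

|⟨r^2s⟩| = 2 and |⟨r^8⟩| = 5, so |H| is a multiple of lcm(2, 5) = 10 and divides |G| = 20.
Closing under the operation: H = {e, r^2, r^4, r^6, r^8, s, r^2s, r^4s, r^6s, r^8s}, so |H| = 10.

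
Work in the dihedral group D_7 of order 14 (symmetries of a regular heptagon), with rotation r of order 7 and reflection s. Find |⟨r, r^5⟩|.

7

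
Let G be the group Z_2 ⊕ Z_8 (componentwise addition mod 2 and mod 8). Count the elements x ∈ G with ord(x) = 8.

8

An element (a,b) has order lcm(ord(a), ord(b)); count pairs with lcm equal to 8.
Enumerating gives 8 such elements.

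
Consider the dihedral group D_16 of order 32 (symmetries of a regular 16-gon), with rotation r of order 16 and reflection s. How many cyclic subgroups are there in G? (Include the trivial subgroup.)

Group the elements of G by the cyclic subgroup they generate; each cyclic subgroup of order d accounts for φ(d) elements.
Cyclic subgroups by order — order 1: 1; order 2: 17; order 4: 1; order 8: 1; order 16: 1.
Total: 21.

21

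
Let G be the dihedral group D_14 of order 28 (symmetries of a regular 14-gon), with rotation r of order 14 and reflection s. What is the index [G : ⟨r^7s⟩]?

14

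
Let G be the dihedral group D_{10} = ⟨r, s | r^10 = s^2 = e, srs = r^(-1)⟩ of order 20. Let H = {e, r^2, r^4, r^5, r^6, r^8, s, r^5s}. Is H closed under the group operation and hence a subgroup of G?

No

|H| = 8 does not divide |G| = 20, so by Lagrange H is not a subgroup.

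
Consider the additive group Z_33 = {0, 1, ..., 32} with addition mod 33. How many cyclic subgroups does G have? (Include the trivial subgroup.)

Group the elements of G by the cyclic subgroup they generate; each cyclic subgroup of order d accounts for φ(d) elements.
Cyclic subgroups by order — order 1: 1; order 3: 1; order 11: 1; order 33: 1.
Total: 4.

4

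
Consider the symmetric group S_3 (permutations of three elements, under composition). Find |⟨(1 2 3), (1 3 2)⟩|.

3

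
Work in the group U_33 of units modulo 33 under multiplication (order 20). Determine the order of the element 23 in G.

Compute successive powers of 23 mod 33: 23, 1; 23^2 ≡ 1 (mod 33).
So |⟨23⟩| = 2.

2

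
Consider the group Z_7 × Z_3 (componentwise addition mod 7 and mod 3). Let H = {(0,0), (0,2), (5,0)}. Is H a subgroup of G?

(0,2) ∈ H but its inverse (0,1) ∉ H, so H is not a subgroup.

No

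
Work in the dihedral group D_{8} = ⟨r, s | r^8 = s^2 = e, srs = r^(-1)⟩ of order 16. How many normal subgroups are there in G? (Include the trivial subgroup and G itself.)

G has 19 subgroups. Checking conjugation-invariance by order — order 1: 1/1 normal; order 2: 1/9 normal; order 4: 1/5 normal; order 8: 3/3 normal; order 16: 1/1 normal.
Total normal subgroups: 7.

7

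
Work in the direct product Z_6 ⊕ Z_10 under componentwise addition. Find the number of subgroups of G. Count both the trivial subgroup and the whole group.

|G| = 60, so by Lagrange every subgroup order divides 60. Divisors: 1, 2, 3, 4, 5, 6, 10, 12, 15, 20, 30, 60.
Subgroups by order — order 1: 1; order 2: 3; order 3: 1; order 4: 1; order 5: 1; order 6: 3; order 10: 3; order 12: 1; order 15: 1; order 20: 1; order 30: 3; order 60: 1.
Total: 1 + 3 + 1 + 1 + 1 + 3 + 3 + 1 + 1 + 1 + 3 + 1 = 20.

20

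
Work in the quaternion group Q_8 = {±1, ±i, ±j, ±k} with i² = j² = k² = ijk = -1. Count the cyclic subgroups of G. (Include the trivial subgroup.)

A cyclic subgroup of order d is generated by each of its φ(d) elements of order d, so the cyclic subgroups of order d number (#elements of order d)/φ(d).
Cyclic subgroups by order — order 1: 1; order 2: 1; order 4: 3.
Total: 5.

5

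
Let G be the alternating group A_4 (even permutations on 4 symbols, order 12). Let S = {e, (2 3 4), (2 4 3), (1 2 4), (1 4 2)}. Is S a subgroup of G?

|S| = 5 does not divide |G| = 12, so by Lagrange S is not a subgroup.

No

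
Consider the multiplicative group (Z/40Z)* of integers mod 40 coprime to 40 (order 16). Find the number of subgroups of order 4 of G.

|G| = 16 and 4 | 16, so subgroups of order 4 are possible by Lagrange.
The subgroups of order 4 are: {1, 9, 11, 19}; {1, 11, 21, 31}; {1, 11, 29, 39}; {1, 9, 13, 37}; … (11 in all).
So G has 11 subgroups of order 4.

11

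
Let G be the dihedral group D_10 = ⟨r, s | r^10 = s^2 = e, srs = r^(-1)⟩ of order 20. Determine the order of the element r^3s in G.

Computing powers of r^3s: the smallest k with (r^3s)^k = e is k = 2.

2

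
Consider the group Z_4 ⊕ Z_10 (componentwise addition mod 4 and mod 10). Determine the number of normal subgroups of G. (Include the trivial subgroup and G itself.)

16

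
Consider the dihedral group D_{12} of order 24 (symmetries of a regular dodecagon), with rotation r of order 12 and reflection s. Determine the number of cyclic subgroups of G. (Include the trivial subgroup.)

18

Group the elements of G by the cyclic subgroup they generate; each cyclic subgroup of order d accounts for φ(d) elements.
Cyclic subgroups by order — order 1: 1; order 2: 13; order 3: 1; order 4: 1; order 6: 1; order 12: 1.
Total: 18.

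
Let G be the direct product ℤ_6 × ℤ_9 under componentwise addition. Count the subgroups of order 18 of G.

4

|G| = 54 and 18 | 54, so subgroups of order 18 are possible by Lagrange.
The subgroups of order 18 are: {(0,0), (0,1), (0,2), (0,3), (0,4), (0,5), (0,6), (0,7), (0,8), (3,0), (3,1), (3,2), (3,3), (3,4), (3,5), (3,6), (3,7), (3,8)}; {(0,0), (0,3), (0,6), (1,0), (1,3), (1,6), (2,0), (2,3), (2,6), (3,0), (3,3), (3,6), (4,0), (4,3), (4,6), (5,0), (5,3), (5,6)}; {(0,0), (0,3), (0,6), (1,1), (1,4), (1,7), (2,2), (2,5), (2,8), (3,0), (3,3), (3,6), (4,1), (4,4), (4,7), (5,2), (5,5), (5,8)}; {(0,0), (0,3), (0,6), (1,2), (1,5), (1,8), (2,1), (2,4), (2,7), (3,0), (3,3), (3,6), (4,2), (4,5), (4,8), (5,1), (5,4), (5,7)}.
So G has 4 subgroups of order 18.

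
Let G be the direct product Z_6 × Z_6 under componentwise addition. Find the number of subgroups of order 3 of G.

|G| = 36 and 3 | 36, so subgroups of order 3 are possible by Lagrange.
The subgroups of order 3 are: {(0,0), (0,2), (0,4)}; {(0,0), (2,0), (4,0)}; {(0,0), (2,2), (4,4)}; {(0,0), (2,4), (4,2)}.
So G has 4 subgroups of order 3.

4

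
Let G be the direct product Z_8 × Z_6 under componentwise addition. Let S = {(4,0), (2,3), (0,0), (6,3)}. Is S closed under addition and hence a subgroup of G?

Yes

|S| = 4 divides |G| = 48, consistent with Lagrange.
S contains the identity, every element's inverse is in S, and S is closed under +: it is a subgroup.
In fact S = ⟨(2,3)⟩.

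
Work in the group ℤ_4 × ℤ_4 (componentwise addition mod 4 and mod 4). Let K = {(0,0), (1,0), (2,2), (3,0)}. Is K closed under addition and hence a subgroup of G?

No

Closure fails: (1,0) + (1,0) = (2,0) ∉ K. So K is not a subgroup.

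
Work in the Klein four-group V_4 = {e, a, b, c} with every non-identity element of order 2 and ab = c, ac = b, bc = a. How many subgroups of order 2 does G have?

3

|G| = 4 and 2 | 4, so subgroups of order 2 are possible by Lagrange.
The subgroups of order 2 are: {e, a}; {e, b}; {e, c}.
So G has 3 subgroups of order 2.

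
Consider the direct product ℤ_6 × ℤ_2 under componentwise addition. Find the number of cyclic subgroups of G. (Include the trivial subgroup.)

8

Each element a generates a cyclic subgroup ⟨a⟩; distinct elements may generate the same one (a cyclic group of order d has φ(d) generators).
Cyclic subgroups by order — order 1: 1; order 2: 3; order 3: 1; order 6: 3.
Total: 8.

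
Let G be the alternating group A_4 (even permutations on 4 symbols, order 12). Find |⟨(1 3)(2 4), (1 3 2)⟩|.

12

|⟨(1 3)(2 4)⟩| = 2 and |⟨(1 3 2)⟩| = 3, so |H| is a multiple of lcm(2, 3) = 6 and divides |G| = 12.
Closing {(1 3)(2 4), (1 3 2)} under the group operation gives all of G, so |H| = 12.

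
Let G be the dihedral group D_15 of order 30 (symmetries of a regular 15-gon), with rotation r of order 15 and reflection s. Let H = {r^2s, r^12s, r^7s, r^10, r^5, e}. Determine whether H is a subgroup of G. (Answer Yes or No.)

|H| = 6 divides |G| = 30, consistent with Lagrange.
H contains the identity, every element's inverse is in H, and H is closed under ·: it is a subgroup.

Yes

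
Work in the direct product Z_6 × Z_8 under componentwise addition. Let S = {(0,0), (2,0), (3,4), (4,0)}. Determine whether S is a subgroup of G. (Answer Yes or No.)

Closure fails: (4,0) + (3,4) = (1,4) ∉ S. So S is not a subgroup.

No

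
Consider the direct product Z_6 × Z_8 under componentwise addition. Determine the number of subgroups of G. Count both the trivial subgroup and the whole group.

|G| = 48, so by Lagrange every subgroup order divides 48. Divisors: 1, 2, 3, 4, 6, 8, 12, 16, 24, 48.
Subgroups by order — order 1: 1; order 2: 3; order 3: 1; order 4: 3; order 6: 3; order 8: 3; order 12: 3; order 16: 1; order 24: 3; order 48: 1.
Total: 1 + 3 + 1 + 3 + 3 + 3 + 3 + 1 + 3 + 1 = 22.

22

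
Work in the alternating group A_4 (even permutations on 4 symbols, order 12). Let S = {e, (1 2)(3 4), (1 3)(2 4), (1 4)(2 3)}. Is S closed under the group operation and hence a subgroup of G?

|S| = 4 divides |G| = 12, consistent with Lagrange.
S contains the identity, every element's inverse is in S, and S is closed under ∘: it is a subgroup.

Yes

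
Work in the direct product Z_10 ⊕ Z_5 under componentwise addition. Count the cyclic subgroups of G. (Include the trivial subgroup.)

14

Group the elements of G by the cyclic subgroup they generate; each cyclic subgroup of order d accounts for φ(d) elements.
Cyclic subgroups by order — order 1: 1; order 2: 1; order 5: 6; order 10: 6.
Total: 14.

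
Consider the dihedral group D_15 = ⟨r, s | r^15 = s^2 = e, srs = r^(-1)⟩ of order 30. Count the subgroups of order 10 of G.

3

|G| = 30 and 10 | 30, so subgroups of order 10 are possible by Lagrange.
The subgroups of order 10 are: {e, r^3, r^6, r^9, r^12, rs, r^4s, r^7s, r^10s, r^13s}; {e, r^3, r^6, r^9, r^12, r^2s, r^5s, r^8s, r^11s, r^14s}; {e, r^3, r^6, r^9, r^12, s, r^3s, r^6s, r^9s, r^12s}.
So G has 3 subgroups of order 10.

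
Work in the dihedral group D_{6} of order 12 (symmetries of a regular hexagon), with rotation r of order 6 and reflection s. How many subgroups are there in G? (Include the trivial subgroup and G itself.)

16

|G| = 12, so by Lagrange every subgroup order divides 12. Divisors: 1, 2, 3, 4, 6, 12.
Subgroups by order — order 1: 1; order 2: 7; order 3: 1; order 4: 3; order 6: 3; order 12: 1.
Total: 1 + 7 + 1 + 3 + 3 + 1 = 16.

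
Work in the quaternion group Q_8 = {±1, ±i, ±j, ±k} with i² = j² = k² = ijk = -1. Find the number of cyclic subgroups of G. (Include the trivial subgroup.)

5

A cyclic subgroup of order d is generated by each of its φ(d) elements of order d, so the cyclic subgroups of order d number (#elements of order d)/φ(d).
Cyclic subgroups by order — order 1: 1; order 2: 1; order 4: 3.
Total: 5.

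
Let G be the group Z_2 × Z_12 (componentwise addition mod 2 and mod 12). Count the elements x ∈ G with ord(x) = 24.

An element (a,b) has order lcm(ord(a), ord(b)); count pairs with lcm equal to 24.
Enumerating gives 0 such elements.

0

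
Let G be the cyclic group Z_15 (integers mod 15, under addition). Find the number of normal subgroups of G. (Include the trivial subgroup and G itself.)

4

G is abelian, so every subgroup is normal.
G has 4 subgroups in total, hence 4 normal subgroups.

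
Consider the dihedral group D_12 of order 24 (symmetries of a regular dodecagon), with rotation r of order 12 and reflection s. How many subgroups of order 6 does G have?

5

|G| = 24 and 6 | 24, so subgroups of order 6 are possible by Lagrange.
The subgroups of order 6 are: {e, r^2, r^4, r^6, r^8, r^10}; {e, r^4, r^8, r^2s, r^6s, r^10s}; {e, r^4, r^8, r^3s, r^7s, r^11s}; {e, r^4, r^8, s, r^4s, r^8s}; … (5 in all).
So G has 5 subgroups of order 6.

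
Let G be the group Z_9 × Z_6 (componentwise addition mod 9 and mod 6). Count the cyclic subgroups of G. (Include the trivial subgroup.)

16

A cyclic subgroup of order d is generated by each of its φ(d) elements of order d, so the cyclic subgroups of order d number (#elements of order d)/φ(d).
Cyclic subgroups by order — order 1: 1; order 2: 1; order 3: 4; order 6: 4; order 9: 3; order 18: 3.
Total: 16.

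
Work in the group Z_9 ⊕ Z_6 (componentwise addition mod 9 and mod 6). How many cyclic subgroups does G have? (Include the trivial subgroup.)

16

A cyclic subgroup of order d is generated by each of its φ(d) elements of order d, so the cyclic subgroups of order d number (#elements of order d)/φ(d).
Cyclic subgroups by order — order 1: 1; order 2: 1; order 3: 4; order 6: 4; order 9: 3; order 18: 3.
Total: 16.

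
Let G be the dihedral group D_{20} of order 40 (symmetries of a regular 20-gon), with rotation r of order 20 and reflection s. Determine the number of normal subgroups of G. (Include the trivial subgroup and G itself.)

9

G has 48 subgroups. Checking conjugation-invariance by order — order 1: 1/1 normal; order 2: 1/21 normal; order 4: 1/11 normal; order 5: 1/1 normal; order 8: 0/5 normal; order 10: 1/5 normal; order 20: 3/3 normal; order 40: 1/1 normal.
Total normal subgroups: 9.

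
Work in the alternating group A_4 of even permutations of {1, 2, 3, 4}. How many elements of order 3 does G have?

8

The elements of order 3 are: (2 3 4), (2 4 3), (1 2 3), (1 2 4), (1 3 2), (1 3 4), (1 4 2), (1 4 3).
That's 8.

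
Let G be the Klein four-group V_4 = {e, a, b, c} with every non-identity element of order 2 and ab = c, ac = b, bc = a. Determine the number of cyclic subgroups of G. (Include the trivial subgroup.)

4

A cyclic subgroup of order d is generated by each of its φ(d) elements of order d, so the cyclic subgroups of order d number (#elements of order d)/φ(d).
Cyclic subgroups by order — order 1: 1; order 2: 3.
Total: 4.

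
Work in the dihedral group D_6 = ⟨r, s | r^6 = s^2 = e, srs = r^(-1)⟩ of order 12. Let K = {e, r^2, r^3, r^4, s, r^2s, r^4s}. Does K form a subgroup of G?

|K| = 7 does not divide |G| = 12, so by Lagrange K is not a subgroup.

No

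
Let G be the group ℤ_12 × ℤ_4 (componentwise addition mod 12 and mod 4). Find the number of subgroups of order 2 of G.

3

|G| = 48 and 2 | 48, so subgroups of order 2 are possible by Lagrange.
The subgroups of order 2 are: {(0,0), (0,2)}; {(0,0), (6,0)}; {(0,0), (6,2)}.
So G has 3 subgroups of order 2.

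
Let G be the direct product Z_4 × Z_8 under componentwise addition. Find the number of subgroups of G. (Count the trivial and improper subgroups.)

|G| = 32, so by Lagrange every subgroup order divides 32. Divisors: 1, 2, 4, 8, 16, 32.
Subgroups by order — order 1: 1; order 2: 3; order 4: 7; order 8: 7; order 16: 3; order 32: 1.
Total: 1 + 3 + 7 + 7 + 3 + 1 = 22.

22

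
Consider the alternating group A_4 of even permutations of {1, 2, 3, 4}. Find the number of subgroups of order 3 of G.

4

|G| = 12 and 3 | 12, so subgroups of order 3 are possible by Lagrange.
The subgroups of order 3 are: {e, (1 2 3), (1 3 2)}; {e, (1 2 4), (1 4 2)}; {e, (1 3 4), (1 4 3)}; {e, (2 3 4), (2 4 3)}.
So G has 4 subgroups of order 3.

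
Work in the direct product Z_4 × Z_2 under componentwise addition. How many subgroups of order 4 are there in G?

3

|G| = 8 and 4 | 8, so subgroups of order 4 are possible by Lagrange.
The subgroups of order 4 are: {(0,0), (0,1), (2,0), (2,1)}; {(0,0), (1,0), (2,0), (3,0)}; {(0,0), (1,1), (2,0), (3,1)}.
So G has 3 subgroups of order 4.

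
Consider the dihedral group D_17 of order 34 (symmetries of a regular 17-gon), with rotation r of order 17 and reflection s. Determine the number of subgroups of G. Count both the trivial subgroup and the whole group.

20

|G| = 34, so by Lagrange every subgroup order divides 34. Divisors: 1, 2, 17, 34.
Subgroups by order — order 1: 1; order 2: 17; order 17: 1; order 34: 1.
Total: 1 + 17 + 1 + 1 = 20.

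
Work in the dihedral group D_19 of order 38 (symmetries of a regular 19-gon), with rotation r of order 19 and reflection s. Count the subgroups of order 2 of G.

|G| = 38 and 2 | 38, so subgroups of order 2 are possible by Lagrange.
The subgroups of order 2 are: {e, r^10s}; {e, r^11s}; {e, r^12s}; {e, r^13s}; … (19 in all).
So G has 19 subgroups of order 2.

19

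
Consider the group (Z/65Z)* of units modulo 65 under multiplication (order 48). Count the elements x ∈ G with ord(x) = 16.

0

No element of G has order 16 (even though 16 | 48).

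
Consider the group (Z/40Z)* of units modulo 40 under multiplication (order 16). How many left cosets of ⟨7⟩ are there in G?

4

|⟨7⟩| = 4 and |G| = 16.
By Lagrange, [G : H] = |G|/|H| = 16/4 = 4.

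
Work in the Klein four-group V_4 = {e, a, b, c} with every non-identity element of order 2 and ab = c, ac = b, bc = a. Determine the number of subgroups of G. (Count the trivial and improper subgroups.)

5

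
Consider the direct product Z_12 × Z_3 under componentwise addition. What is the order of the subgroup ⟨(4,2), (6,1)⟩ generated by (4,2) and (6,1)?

18

|⟨(4,2)⟩| = 3 and |⟨(6,1)⟩| = 6, so |H| is a multiple of lcm(3, 6) = 6 and divides |G| = 36.
Closing under the operation: H = {(0,0), (0,1), (0,2), (2,0), (2,1), (2,2), (4,0), (4,1), (4,2), (6,0), (6,1), (6,2), (8,0), (8,1), (8,2), (10,0), (10,1), (10,2)}, so |H| = 18.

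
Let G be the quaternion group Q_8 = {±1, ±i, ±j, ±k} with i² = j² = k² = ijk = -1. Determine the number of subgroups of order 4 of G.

3

|G| = 8 and 4 | 8, so subgroups of order 4 are possible by Lagrange.
The subgroups of order 4 are: {1, -1, i, -i}; {1, -1, j, -j}; {1, -1, k, -k}.
So G has 3 subgroups of order 4.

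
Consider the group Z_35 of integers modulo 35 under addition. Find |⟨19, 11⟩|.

35

|⟨19⟩| = 35 and |⟨11⟩| = 35, so |H| is a multiple of lcm(35, 35) = 35 and divides |G| = 35.
Closing {19, 11} under the group operation gives all of G, so |H| = 35.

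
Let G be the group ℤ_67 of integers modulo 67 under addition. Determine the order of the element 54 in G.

In ℤ_67, the order of an element a is n/gcd(a, n).
gcd(54, 67) = 1, so |⟨54⟩| = 67/1 = 67.

67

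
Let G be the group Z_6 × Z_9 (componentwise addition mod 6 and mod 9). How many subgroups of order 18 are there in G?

|G| = 54 and 18 | 54, so subgroups of order 18 are possible by Lagrange.
The subgroups of order 18 are: {(0,0), (0,1), (0,2), (0,3), (0,4), (0,5), (0,6), (0,7), (0,8), (3,0), (3,1), (3,2), (3,3), (3,4), (3,5), (3,6), (3,7), (3,8)}; {(0,0), (0,3), (0,6), (1,0), (1,3), (1,6), (2,0), (2,3), (2,6), (3,0), (3,3), (3,6), (4,0), (4,3), (4,6), (5,0), (5,3), (5,6)}; {(0,0), (0,3), (0,6), (1,1), (1,4), (1,7), (2,2), (2,5), (2,8), (3,0), (3,3), (3,6), (4,1), (4,4), (4,7), (5,2), (5,5), (5,8)}; {(0,0), (0,3), (0,6), (1,2), (1,5), (1,8), (2,1), (2,4), (2,7), (3,0), (3,3), (3,6), (4,2), (4,5), (4,8), (5,1), (5,4), (5,7)}.
So G has 4 subgroups of order 18.

4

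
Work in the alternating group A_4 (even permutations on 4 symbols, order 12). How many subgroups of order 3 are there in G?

4

|G| = 12 and 3 | 12, so subgroups of order 3 are possible by Lagrange.
The subgroups of order 3 are: {e, (1 2 3), (1 3 2)}; {e, (1 2 4), (1 4 2)}; {e, (1 3 4), (1 4 3)}; {e, (2 3 4), (2 4 3)}.
So G has 4 subgroups of order 3.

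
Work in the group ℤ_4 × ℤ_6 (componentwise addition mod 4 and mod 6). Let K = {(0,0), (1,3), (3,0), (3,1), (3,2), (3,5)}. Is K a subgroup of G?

No

(3,1) ∈ K but its inverse (1,5) ∉ K, so K is not a subgroup.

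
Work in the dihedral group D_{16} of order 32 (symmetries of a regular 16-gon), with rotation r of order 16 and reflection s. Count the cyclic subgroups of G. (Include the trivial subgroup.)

21

Each element a generates a cyclic subgroup ⟨a⟩; distinct elements may generate the same one (a cyclic group of order d has φ(d) generators).
Cyclic subgroups by order — order 1: 1; order 2: 17; order 4: 1; order 8: 1; order 16: 1.
Total: 21.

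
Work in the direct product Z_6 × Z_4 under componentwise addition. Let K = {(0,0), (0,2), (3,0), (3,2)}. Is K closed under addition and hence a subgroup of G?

|K| = 4 divides |G| = 24, consistent with Lagrange.
K contains the identity, every element's inverse is in K, and K is closed under +: it is a subgroup.

Yes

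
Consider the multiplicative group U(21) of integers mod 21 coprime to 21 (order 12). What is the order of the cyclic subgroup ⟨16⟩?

Compute successive powers of 16 mod 21: 16, 4, 1; 16^3 ≡ 1 (mod 21).
So |⟨16⟩| = 3.

3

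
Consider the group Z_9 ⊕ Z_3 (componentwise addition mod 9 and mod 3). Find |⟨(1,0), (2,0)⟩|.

9

|⟨(1,0)⟩| = 9 and |⟨(2,0)⟩| = 9, so |H| is a multiple of lcm(9, 9) = 9 and divides |G| = 27.
Closing under the operation: H = {(0,0), (1,0), (2,0), (3,0), (4,0), (5,0), (6,0), (7,0), (8,0)}, so |H| = 9.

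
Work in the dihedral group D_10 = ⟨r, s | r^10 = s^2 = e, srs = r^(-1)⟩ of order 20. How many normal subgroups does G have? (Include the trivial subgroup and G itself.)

G has 22 subgroups. Checking conjugation-invariance by order — order 1: 1/1 normal; order 2: 1/11 normal; order 4: 0/5 normal; order 5: 1/1 normal; order 10: 3/3 normal; order 20: 1/1 normal.
Total normal subgroups: 7.

7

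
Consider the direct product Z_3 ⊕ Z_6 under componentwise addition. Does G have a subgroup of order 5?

No

5 does not divide |G| = 18, so by Lagrange no subgroup of order 5 exists.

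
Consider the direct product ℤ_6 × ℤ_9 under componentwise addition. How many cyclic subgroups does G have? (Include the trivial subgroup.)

Group the elements of G by the cyclic subgroup they generate; each cyclic subgroup of order d accounts for φ(d) elements.
Cyclic subgroups by order — order 1: 1; order 2: 1; order 3: 4; order 6: 4; order 9: 3; order 18: 3.
Total: 16.

16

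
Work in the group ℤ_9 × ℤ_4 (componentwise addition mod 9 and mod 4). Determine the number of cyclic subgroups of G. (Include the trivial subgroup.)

9

Each element a generates a cyclic subgroup ⟨a⟩; distinct elements may generate the same one (a cyclic group of order d has φ(d) generators).
Cyclic subgroups by order — order 1: 1; order 2: 1; order 3: 1; order 4: 1; order 6: 1; order 9: 1; order 12: 1; order 18: 1; order 36: 1.
Total: 9.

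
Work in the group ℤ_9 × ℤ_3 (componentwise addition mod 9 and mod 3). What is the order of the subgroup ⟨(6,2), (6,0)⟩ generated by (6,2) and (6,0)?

9

|⟨(6,2)⟩| = 3 and |⟨(6,0)⟩| = 3, so |H| is a multiple of lcm(3, 3) = 3 and divides |G| = 27.
Closing under the operation: H = {(0,0), (0,1), (0,2), (3,0), (3,1), (3,2), (6,0), (6,1), (6,2)}, so |H| = 9.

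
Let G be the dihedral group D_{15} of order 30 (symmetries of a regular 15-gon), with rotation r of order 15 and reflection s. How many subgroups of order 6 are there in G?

5

|G| = 30 and 6 | 30, so subgroups of order 6 are possible by Lagrange.
The subgroups of order 6 are: {e, r^5, r^10, s, r^5s, r^10s}; {e, r^5, r^10, rs, r^6s, r^11s}; {e, r^5, r^10, r^2s, r^7s, r^12s}; {e, r^5, r^10, r^3s, r^8s, r^13s}; … (5 in all).
So G has 5 subgroups of order 6.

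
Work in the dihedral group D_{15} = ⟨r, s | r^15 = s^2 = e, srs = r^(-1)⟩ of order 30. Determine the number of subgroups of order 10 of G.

3

|G| = 30 and 10 | 30, so subgroups of order 10 are possible by Lagrange.
The subgroups of order 10 are: {e, r^3, r^6, r^9, r^12, rs, r^4s, r^7s, r^10s, r^13s}; {e, r^3, r^6, r^9, r^12, r^2s, r^5s, r^8s, r^11s, r^14s}; {e, r^3, r^6, r^9, r^12, s, r^3s, r^6s, r^9s, r^12s}.
So G has 3 subgroups of order 10.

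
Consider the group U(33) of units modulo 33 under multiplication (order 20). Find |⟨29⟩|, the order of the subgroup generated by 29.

10

Compute successive powers of 29 mod 33: 29, 16, 2, 25, 32, 4, 17, 31, …; 29^10 ≡ 1 (mod 33).
So |⟨29⟩| = 10.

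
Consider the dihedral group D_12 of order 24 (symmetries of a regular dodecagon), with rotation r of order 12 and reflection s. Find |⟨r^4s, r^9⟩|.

|⟨r^4s⟩| = 2 and |⟨r^9⟩| = 4, so |H| is a multiple of lcm(2, 4) = 4 and divides |G| = 24.
Closing under the operation: H = {e, r^3, r^6, r^9, rs, r^4s, r^7s, r^10s}, so |H| = 8.

8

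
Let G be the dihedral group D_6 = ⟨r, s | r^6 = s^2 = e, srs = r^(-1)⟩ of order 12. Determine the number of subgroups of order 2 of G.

7

|G| = 12 and 2 | 12, so subgroups of order 2 are possible by Lagrange.
The subgroups of order 2 are: {e, r^2s}; {e, r^3}; {e, r^3s}; {e, r^4s}; … (7 in all).
So G has 7 subgroups of order 2.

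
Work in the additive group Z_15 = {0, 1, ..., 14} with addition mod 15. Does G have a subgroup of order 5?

Yes

5 | 15. A subgroup of order 5 is {0, 3, 6, 9, 12}.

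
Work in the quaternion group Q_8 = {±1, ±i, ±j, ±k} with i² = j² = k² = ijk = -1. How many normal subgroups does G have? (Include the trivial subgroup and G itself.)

6

G has 6 subgroups. Checking conjugation-invariance by order — order 1: 1/1 normal; order 2: 1/1 normal; order 4: 3/3 normal; order 8: 1/1 normal.
Total normal subgroups: 6.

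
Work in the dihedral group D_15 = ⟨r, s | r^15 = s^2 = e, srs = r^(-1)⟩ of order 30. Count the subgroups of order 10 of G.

3

|G| = 30 and 10 | 30, so subgroups of order 10 are possible by Lagrange.
The subgroups of order 10 are: {e, r^3, r^6, r^9, r^12, rs, r^4s, r^7s, r^10s, r^13s}; {e, r^3, r^6, r^9, r^12, r^2s, r^5s, r^8s, r^11s, r^14s}; {e, r^3, r^6, r^9, r^12, s, r^3s, r^6s, r^9s, r^12s}.
So G has 3 subgroups of order 10.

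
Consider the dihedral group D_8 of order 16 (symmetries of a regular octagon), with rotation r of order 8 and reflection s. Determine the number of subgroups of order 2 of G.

9

|G| = 16 and 2 | 16, so subgroups of order 2 are possible by Lagrange.
The subgroups of order 2 are: {e, r^2s}; {e, r^3s}; {e, r^4}; {e, r^4s}; … (9 in all).
So G has 9 subgroups of order 2.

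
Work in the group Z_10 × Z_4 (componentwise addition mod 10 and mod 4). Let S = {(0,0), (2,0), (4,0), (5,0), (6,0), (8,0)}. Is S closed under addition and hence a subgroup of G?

No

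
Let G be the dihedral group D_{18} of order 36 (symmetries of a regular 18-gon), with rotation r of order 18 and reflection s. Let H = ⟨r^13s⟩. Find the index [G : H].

|⟨r^13s⟩| = 2 and |G| = 36.
By Lagrange, [G : H] = |G|/|H| = 36/2 = 18.

18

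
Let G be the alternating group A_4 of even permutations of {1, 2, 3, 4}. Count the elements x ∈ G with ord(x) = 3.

The elements of order 3 are: (2 3 4), (2 4 3), (1 2 3), (1 2 4), (1 3 2), (1 3 4), (1 4 2), (1 4 3).
That's 8.

8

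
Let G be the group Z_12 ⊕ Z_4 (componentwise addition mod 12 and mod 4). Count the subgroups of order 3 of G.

|G| = 48 and 3 | 48, so subgroups of order 3 are possible by Lagrange.
The subgroups of order 3 are: {(0,0), (4,0), (8,0)}.
So G has 1 subgroup of order 3.

1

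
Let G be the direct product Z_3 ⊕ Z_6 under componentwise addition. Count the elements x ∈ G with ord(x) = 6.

An element (a,b) has order lcm(ord(a), ord(b)); count pairs with lcm equal to 6.
Enumerating gives 8 such elements.

8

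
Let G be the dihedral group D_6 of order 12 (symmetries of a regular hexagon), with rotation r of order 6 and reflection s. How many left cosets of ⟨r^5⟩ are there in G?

2

|⟨r^5⟩| = 6 and |G| = 12.
By Lagrange, [G : H] = |G|/|H| = 12/6 = 2.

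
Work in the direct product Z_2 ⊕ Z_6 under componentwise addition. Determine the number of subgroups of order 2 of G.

3

|G| = 12 and 2 | 12, so subgroups of order 2 are possible by Lagrange.
The subgroups of order 2 are: {(0,0), (0,3)}; {(0,0), (1,0)}; {(0,0), (1,3)}.
So G has 3 subgroups of order 2.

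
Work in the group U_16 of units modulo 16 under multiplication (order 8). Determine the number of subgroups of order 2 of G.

|G| = 8 and 2 | 8, so subgroups of order 2 are possible by Lagrange.
The subgroups of order 2 are: {1, 15}; {1, 7}; {1, 9}.
So G has 3 subgroups of order 2.

3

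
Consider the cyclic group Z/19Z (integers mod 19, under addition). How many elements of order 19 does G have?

In a cyclic group of order 19, the number of elements of order d (for d | 19) is φ(d).
φ(19) = 18.

18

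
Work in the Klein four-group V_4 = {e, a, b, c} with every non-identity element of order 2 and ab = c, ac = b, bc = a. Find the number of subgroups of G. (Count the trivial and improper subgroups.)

|G| = 4, so by Lagrange every subgroup order divides 4. Divisors: 1, 2, 4.
Subgroups by order — order 1: 1; order 2: 3; order 4: 1.
Total: 1 + 3 + 1 = 5.

5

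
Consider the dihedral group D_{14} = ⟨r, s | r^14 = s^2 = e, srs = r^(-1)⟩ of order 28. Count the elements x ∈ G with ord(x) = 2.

15

Enumerating element orders in G gives 15 elements of order 2.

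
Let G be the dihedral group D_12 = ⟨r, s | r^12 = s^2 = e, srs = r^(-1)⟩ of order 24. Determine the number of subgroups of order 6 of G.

5

|G| = 24 and 6 | 24, so subgroups of order 6 are possible by Lagrange.
The subgroups of order 6 are: {e, r^2, r^4, r^6, r^8, r^10}; {e, r^4, r^8, r^2s, r^6s, r^10s}; {e, r^4, r^8, r^3s, r^7s, r^11s}; {e, r^4, r^8, s, r^4s, r^8s}; … (5 in all).
So G has 5 subgroups of order 6.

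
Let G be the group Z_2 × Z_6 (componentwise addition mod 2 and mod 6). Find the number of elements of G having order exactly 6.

An element (a,b) has order lcm(ord(a), ord(b)); count pairs with lcm equal to 6.
Enumerating gives 6 such elements.

6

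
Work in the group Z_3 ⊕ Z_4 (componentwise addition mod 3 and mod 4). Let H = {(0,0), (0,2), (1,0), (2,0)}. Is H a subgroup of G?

Closure fails: (0,2) + (1,0) = (1,2) ∉ H. So H is not a subgroup.

No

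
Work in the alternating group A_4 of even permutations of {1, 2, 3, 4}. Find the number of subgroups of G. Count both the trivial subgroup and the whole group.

|G| = 12, so by Lagrange every subgroup order divides 12. Divisors: 1, 2, 3, 4, 6, 12.
Subgroups by order — order 1: 1; order 2: 3; order 3: 4; order 4: 1; order 6: 0; order 12: 1.
Total: 1 + 3 + 4 + 1 + 0 + 1 = 10.

10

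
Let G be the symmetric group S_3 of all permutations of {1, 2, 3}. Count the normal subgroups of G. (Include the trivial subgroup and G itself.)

G has 6 subgroups. Checking conjugation-invariance by order — order 1: 1/1 normal; order 2: 0/3 normal; order 3: 1/1 normal; order 6: 1/1 normal.
Total normal subgroups: 3.

3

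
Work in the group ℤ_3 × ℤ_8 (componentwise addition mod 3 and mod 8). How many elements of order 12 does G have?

An element (a,b) has order lcm(ord(a), ord(b)); count pairs with lcm equal to 12.
Enumerating gives 4 such elements.

4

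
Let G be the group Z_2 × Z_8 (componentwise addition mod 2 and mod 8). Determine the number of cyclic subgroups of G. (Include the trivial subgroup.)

A cyclic subgroup of order d is generated by each of its φ(d) elements of order d, so the cyclic subgroups of order d number (#elements of order d)/φ(d).
Cyclic subgroups by order — order 1: 1; order 2: 3; order 4: 2; order 8: 2.
Total: 8.

8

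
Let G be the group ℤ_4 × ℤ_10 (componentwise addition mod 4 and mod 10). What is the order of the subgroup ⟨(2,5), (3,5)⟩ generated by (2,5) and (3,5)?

8

|⟨(2,5)⟩| = 2 and |⟨(3,5)⟩| = 4, so |H| is a multiple of lcm(2, 4) = 4 and divides |G| = 40.
Closing under the operation: H = {(0,0), (0,5), (1,0), (1,5), (2,0), (2,5), (3,0), (3,5)}, so |H| = 8.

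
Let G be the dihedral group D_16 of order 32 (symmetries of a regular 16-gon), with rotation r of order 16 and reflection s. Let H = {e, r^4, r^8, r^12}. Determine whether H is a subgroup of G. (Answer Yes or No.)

Yes

|H| = 4 divides |G| = 32, consistent with Lagrange.
H contains the identity, every element's inverse is in H, and H is closed under ·: it is a subgroup.
In fact H = ⟨r^12⟩.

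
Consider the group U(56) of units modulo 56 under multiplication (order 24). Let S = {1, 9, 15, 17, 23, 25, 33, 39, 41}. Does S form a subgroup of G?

|S| = 9 does not divide |G| = 24, so by Lagrange S is not a subgroup.

No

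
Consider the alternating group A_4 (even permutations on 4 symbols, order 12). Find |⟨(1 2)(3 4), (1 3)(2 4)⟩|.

4

|⟨(1 2)(3 4)⟩| = 2 and |⟨(1 3)(2 4)⟩| = 2, so |H| is a multiple of lcm(2, 2) = 2 and divides |G| = 12.
Closing under the operation: H = {e, (1 2)(3 4), (1 3)(2 4), (1 4)(2 3)}, so |H| = 4.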